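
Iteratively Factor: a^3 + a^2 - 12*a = (a + 4)*(a^2 - 3*a) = (a - 3)*(a + 4)*(a)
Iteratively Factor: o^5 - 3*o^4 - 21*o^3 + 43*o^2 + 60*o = (o + 1)*(o^4 - 4*o^3 - 17*o^2 + 60*o) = (o - 3)*(o + 1)*(o^3 - o^2 - 20*o) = (o - 5)*(o - 3)*(o + 1)*(o^2 + 4*o) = o*(o - 5)*(o - 3)*(o + 1)*(o + 4)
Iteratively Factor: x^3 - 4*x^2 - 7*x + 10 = (x - 1)*(x^2 - 3*x - 10) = (x - 1)*(x + 2)*(x - 5)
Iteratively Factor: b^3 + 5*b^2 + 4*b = (b)*(b^2 + 5*b + 4) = b*(b + 4)*(b + 1)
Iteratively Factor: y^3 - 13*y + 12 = (y - 3)*(y^2 + 3*y - 4) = (y - 3)*(y - 1)*(y + 4)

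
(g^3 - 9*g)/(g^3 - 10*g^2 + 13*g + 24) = g*(g + 3)/(g^2 - 7*g - 8)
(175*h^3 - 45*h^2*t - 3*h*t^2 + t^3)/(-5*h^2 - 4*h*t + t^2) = (-35*h^2 + 2*h*t + t^2)/(h + t)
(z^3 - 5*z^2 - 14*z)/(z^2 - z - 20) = z*(-z^2 + 5*z + 14)/(-z^2 + z + 20)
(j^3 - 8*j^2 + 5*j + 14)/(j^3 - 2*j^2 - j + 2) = (j - 7)/(j - 1)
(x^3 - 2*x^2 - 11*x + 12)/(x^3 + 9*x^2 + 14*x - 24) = (x^2 - x - 12)/(x^2 + 10*x + 24)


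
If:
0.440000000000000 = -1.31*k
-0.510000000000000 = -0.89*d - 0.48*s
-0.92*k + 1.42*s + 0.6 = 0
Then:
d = 0.92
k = -0.34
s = -0.64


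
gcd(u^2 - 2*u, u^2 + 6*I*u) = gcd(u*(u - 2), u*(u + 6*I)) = u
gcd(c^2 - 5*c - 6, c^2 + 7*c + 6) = c + 1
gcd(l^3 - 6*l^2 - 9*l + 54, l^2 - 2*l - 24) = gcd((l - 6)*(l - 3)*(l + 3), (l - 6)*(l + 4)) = l - 6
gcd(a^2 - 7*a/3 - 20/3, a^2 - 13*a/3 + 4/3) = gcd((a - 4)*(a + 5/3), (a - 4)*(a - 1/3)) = a - 4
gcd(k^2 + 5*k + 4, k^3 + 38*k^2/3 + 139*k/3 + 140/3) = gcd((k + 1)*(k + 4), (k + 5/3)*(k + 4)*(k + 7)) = k + 4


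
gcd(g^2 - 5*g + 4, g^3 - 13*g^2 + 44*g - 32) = g^2 - 5*g + 4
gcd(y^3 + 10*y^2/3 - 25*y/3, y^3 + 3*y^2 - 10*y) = y^2 + 5*y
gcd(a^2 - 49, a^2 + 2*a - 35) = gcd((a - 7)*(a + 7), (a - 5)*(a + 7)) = a + 7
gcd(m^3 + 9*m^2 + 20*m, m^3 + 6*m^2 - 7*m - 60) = m^2 + 9*m + 20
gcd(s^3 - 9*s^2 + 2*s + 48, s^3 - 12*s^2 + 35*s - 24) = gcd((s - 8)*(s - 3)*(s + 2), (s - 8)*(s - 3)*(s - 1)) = s^2 - 11*s + 24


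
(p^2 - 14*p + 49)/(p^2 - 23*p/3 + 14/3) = 3*(p - 7)/(3*p - 2)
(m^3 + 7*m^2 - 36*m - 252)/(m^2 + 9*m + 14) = (m^2 - 36)/(m + 2)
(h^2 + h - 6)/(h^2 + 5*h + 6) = (h - 2)/(h + 2)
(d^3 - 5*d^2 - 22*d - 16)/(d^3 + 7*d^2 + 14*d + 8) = (d - 8)/(d + 4)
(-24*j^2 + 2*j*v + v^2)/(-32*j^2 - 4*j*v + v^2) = (24*j^2 - 2*j*v - v^2)/(32*j^2 + 4*j*v - v^2)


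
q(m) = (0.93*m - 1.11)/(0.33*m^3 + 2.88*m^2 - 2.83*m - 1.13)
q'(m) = (0.93*m - 1.11)*(-0.99*m^2 - 5.76*m + 2.83)/(0.33*m^3 + 2.88*m^2 - 2.83*m - 1.13)^2 + 0.93/(0.33*m^3 + 2.88*m^2 - 2.83*m - 1.13) = (-0.6138*m^3 - 1.5795*m^2 + 6.3936*m - 4.1922)/(0.1089*m^6 + 1.9008*m^5 + 6.4266*m^4 - 17.0466*m^3 + 1.5001*m^2 + 6.3958*m + 1.2769)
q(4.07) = 0.05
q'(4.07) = -0.01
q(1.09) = 0.26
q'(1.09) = 0.79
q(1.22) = 0.08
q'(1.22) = 1.55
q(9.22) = 0.02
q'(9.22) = -0.00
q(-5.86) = -0.14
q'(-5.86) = 0.01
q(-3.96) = -0.14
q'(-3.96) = -0.01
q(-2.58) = -0.18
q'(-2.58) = -0.05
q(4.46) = 0.04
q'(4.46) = -0.01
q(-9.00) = -0.56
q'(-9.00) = 0.89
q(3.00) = 0.07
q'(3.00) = -0.02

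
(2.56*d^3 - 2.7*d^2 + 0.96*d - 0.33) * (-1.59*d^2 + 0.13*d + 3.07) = -4.0704*d^5 + 4.6258*d^4 + 5.9818*d^3 - 7.6395*d^2 + 2.9043*d - 1.0131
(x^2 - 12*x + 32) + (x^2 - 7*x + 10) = 2*x^2 - 19*x + 42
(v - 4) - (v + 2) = -6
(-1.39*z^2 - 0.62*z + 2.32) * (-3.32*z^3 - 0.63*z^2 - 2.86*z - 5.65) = 4.6148*z^5 + 2.9341*z^4 - 3.3364*z^3 + 8.1651*z^2 - 3.1322*z - 13.108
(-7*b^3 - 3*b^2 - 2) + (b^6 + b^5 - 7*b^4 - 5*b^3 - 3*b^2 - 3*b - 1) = b^6 + b^5 - 7*b^4 - 12*b^3 - 6*b^2 - 3*b - 3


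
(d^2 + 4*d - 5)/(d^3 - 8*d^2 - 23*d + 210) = (d - 1)/(d^2 - 13*d + 42)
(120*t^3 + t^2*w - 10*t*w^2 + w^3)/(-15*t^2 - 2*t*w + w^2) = -8*t + w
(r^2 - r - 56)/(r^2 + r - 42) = (r - 8)/(r - 6)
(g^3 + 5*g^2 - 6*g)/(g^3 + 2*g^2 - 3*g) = (g + 6)/(g + 3)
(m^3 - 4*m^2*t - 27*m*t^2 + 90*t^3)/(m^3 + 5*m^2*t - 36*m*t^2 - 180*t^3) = (m - 3*t)/(m + 6*t)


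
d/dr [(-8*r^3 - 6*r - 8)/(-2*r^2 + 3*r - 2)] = 4*(4*r^4 - 12*r^3 + 9*r^2 - 8*r + 9)/(4*r^4 - 12*r^3 + 17*r^2 - 12*r + 4)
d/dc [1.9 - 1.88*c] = -1.88000000000000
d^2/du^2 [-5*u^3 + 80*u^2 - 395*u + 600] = 160 - 30*u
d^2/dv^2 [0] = 0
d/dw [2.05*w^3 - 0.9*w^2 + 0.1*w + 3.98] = 6.15*w^2 - 1.8*w + 0.1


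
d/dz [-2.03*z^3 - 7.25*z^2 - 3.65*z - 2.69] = -6.09*z^2 - 14.5*z - 3.65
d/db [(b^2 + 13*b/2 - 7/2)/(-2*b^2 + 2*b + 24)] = (15*b^2 + 34*b + 163)/(4*(b^4 - 2*b^3 - 23*b^2 + 24*b + 144))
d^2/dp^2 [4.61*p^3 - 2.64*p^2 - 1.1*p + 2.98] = 27.66*p - 5.28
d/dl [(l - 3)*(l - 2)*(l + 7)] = 3*l^2 + 4*l - 29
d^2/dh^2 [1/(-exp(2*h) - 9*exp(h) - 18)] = (-2*(2*exp(h) + 9)^2*exp(h) + (4*exp(h) + 9)*(exp(2*h) + 9*exp(h) + 18))*exp(h)/(exp(2*h) + 9*exp(h) + 18)^3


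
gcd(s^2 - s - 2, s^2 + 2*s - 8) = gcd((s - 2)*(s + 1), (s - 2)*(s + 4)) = s - 2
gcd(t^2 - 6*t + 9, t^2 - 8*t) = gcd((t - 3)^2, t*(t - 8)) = 1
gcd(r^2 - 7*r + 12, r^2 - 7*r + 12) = r^2 - 7*r + 12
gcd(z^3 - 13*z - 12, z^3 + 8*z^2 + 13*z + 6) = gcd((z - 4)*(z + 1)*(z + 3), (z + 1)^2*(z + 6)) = z + 1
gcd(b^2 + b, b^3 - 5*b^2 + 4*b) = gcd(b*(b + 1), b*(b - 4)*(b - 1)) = b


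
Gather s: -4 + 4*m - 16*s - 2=4*m - 16*s - 6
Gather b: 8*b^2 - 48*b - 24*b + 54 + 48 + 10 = 8*b^2 - 72*b + 112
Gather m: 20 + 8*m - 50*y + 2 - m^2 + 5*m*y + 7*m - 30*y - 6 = -m^2 + m*(5*y + 15) - 80*y + 16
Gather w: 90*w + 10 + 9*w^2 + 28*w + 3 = 9*w^2 + 118*w + 13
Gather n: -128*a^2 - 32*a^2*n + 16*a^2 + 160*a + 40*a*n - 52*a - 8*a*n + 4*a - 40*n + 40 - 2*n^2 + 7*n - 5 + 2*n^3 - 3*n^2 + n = -112*a^2 + 112*a + 2*n^3 - 5*n^2 + n*(-32*a^2 + 32*a - 32) + 35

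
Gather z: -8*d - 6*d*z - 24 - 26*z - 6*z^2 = -8*d - 6*z^2 + z*(-6*d - 26) - 24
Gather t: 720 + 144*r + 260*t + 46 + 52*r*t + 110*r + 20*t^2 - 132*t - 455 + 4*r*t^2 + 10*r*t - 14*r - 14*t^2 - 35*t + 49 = 240*r + t^2*(4*r + 6) + t*(62*r + 93) + 360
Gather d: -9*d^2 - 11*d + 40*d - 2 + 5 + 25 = -9*d^2 + 29*d + 28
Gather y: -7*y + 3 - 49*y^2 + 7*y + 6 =9 - 49*y^2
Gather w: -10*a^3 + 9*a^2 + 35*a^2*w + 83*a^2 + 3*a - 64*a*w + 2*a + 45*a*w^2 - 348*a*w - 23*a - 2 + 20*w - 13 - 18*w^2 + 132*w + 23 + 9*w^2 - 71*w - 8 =-10*a^3 + 92*a^2 - 18*a + w^2*(45*a - 9) + w*(35*a^2 - 412*a + 81)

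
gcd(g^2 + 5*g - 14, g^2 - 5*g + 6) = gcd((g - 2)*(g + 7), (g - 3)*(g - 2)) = g - 2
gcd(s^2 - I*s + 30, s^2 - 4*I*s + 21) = 1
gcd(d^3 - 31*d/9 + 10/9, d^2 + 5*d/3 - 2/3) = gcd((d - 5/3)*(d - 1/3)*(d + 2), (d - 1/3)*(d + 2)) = d^2 + 5*d/3 - 2/3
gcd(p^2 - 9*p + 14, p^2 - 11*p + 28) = p - 7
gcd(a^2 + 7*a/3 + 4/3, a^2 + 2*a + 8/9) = a + 4/3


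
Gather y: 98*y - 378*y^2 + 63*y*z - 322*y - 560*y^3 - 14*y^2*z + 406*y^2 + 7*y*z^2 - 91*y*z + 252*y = -560*y^3 + y^2*(28 - 14*z) + y*(7*z^2 - 28*z + 28)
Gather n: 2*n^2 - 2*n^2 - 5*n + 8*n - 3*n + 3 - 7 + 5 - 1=0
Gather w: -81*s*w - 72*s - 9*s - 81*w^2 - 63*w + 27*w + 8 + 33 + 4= -81*s - 81*w^2 + w*(-81*s - 36) + 45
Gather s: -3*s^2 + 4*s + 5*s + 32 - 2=-3*s^2 + 9*s + 30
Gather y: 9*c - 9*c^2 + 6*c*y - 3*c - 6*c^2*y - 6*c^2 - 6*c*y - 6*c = -6*c^2*y - 15*c^2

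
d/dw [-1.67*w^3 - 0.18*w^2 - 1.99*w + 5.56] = -5.01*w^2 - 0.36*w - 1.99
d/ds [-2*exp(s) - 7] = -2*exp(s)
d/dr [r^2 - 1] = 2*r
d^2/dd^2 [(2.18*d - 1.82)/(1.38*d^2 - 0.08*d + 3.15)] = ((5.372 - 18.0504*d)*(1.38*d^2 - 0.08*d + 3.15) + (2.18*d - 1.82)*(2.76*d - 0.08)*(5.52*d - 0.16))/(1.38*d^2 - 0.08*d + 3.15)^3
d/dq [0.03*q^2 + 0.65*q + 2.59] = 0.06*q + 0.65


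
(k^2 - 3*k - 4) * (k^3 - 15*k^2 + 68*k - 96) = k^5 - 18*k^4 + 109*k^3 - 240*k^2 + 16*k + 384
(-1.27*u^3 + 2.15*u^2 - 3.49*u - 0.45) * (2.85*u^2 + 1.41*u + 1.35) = -3.6195*u^5 + 4.3368*u^4 - 8.6295*u^3 - 3.3009*u^2 - 5.346*u - 0.6075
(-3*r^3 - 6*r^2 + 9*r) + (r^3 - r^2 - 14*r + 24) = -2*r^3 - 7*r^2 - 5*r + 24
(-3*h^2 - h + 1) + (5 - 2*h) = -3*h^2 - 3*h + 6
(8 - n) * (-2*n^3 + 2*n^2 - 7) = 2*n^4 - 18*n^3 + 16*n^2 + 7*n - 56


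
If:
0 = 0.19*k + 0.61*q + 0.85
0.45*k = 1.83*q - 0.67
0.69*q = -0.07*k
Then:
No Solution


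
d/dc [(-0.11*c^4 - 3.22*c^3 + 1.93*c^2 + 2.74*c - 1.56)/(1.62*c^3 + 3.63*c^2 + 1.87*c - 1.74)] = (-0.1782*c^6 - 0.7986*c^5 - 15.4323*c^4 - 20.1548*c^3 + 18.0529*c^2 + 4.6092*c - 1.8504)/(2.6244*c^6 + 11.7612*c^5 + 19.2357*c^4 + 7.9386*c^3 - 9.1355*c^2 - 6.5076*c + 3.0276)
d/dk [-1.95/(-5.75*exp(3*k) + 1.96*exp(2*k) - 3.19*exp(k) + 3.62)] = (-33.6375*exp(2*k) + 7.644*exp(k) - 6.2205)*exp(k)/(5.75*exp(3*k) - 1.96*exp(2*k) + 3.19*exp(k) - 3.62)^2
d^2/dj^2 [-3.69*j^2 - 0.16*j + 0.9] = -7.38000000000000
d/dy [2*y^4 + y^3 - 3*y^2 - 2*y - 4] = 8*y^3 + 3*y^2 - 6*y - 2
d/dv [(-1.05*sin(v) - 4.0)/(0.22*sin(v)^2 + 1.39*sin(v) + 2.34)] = (0.231*sin(v)^2 + 1.76*sin(v) + 3.103)*cos(v)/(0.0484*sin(v)^4 + 0.6116*sin(v)^3 + 2.9617*sin(v)^2 + 6.5052*sin(v) + 5.4756)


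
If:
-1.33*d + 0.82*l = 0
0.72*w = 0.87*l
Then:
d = 0.510241120041483*w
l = 0.827586206896552*w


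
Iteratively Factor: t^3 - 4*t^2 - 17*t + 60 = (t - 5)*(t^2 + t - 12) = (t - 5)*(t + 4)*(t - 3)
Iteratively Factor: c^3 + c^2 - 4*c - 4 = (c + 2)*(c^2 - c - 2) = (c + 1)*(c + 2)*(c - 2)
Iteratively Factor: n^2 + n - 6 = (n + 3)*(n - 2)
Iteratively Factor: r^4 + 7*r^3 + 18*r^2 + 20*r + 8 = (r + 2)*(r^3 + 5*r^2 + 8*r + 4) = (r + 2)^2*(r^2 + 3*r + 2) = (r + 2)^3*(r + 1)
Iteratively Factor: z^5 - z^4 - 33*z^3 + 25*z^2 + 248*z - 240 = (z + 4)*(z^4 - 5*z^3 - 13*z^2 + 77*z - 60) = (z + 4)^2*(z^3 - 9*z^2 + 23*z - 15) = (z - 1)*(z + 4)^2*(z^2 - 8*z + 15) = (z - 5)*(z - 1)*(z + 4)^2*(z - 3)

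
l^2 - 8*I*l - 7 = (l - 7*I)*(l - I)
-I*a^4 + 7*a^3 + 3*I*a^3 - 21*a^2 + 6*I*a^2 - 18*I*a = a*(a - 3)*(a + 6*I)*(-I*a + 1)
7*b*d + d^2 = d*(7*b + d)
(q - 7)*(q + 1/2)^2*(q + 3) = q^4 - 3*q^3 - 99*q^2/4 - 22*q - 21/4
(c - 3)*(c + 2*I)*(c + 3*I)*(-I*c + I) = -I*c^4 + 5*c^3 + 4*I*c^3 - 20*c^2 + 3*I*c^2 + 15*c - 24*I*c + 18*I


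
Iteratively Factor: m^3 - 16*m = (m - 4)*(m^2 + 4*m) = m*(m - 4)*(m + 4)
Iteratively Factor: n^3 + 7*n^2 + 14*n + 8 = (n + 4)*(n^2 + 3*n + 2) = (n + 2)*(n + 4)*(n + 1)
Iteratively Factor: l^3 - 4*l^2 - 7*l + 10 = (l + 2)*(l^2 - 6*l + 5) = (l - 1)*(l + 2)*(l - 5)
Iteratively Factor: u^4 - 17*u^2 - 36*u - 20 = (u + 2)*(u^3 - 2*u^2 - 13*u - 10) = (u + 2)^2*(u^2 - 4*u - 5) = (u - 5)*(u + 2)^2*(u + 1)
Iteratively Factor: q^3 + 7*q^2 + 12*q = (q)*(q^2 + 7*q + 12) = q*(q + 3)*(q + 4)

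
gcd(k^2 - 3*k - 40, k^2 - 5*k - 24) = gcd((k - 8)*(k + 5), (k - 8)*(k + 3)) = k - 8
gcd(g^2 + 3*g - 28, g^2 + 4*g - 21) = g + 7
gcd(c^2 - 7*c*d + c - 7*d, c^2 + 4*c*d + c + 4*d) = c + 1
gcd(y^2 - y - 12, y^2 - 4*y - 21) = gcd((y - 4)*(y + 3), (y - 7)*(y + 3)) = y + 3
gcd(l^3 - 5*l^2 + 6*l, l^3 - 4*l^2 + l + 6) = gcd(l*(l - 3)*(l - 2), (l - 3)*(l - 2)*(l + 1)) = l^2 - 5*l + 6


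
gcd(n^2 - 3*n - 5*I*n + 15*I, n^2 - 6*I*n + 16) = 1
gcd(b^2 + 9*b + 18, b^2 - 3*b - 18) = b + 3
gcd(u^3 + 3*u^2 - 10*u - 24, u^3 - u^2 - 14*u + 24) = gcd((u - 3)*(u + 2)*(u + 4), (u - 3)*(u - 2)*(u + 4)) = u^2 + u - 12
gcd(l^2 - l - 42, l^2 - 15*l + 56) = l - 7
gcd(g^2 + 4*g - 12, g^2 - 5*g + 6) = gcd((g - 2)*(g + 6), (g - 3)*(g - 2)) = g - 2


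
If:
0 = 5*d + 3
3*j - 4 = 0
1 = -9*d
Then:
No Solution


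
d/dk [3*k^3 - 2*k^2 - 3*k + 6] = 9*k^2 - 4*k - 3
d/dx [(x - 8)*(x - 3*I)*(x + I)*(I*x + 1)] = 4*I*x^3 + x^2*(9 - 24*I) + 2*x*(-24 + I) + 3 - 8*I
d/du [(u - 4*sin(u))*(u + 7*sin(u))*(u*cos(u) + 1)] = -(u - 4*sin(u))*(u + 7*sin(u))*(u*sin(u) - cos(u)) + (u - 4*sin(u))*(u*cos(u) + 1)*(7*cos(u) + 1) - (u + 7*sin(u))*(u*cos(u) + 1)*(4*cos(u) - 1)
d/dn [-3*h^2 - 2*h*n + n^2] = -2*h + 2*n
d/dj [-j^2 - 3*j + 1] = -2*j - 3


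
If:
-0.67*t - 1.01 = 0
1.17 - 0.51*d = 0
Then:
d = 2.29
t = -1.51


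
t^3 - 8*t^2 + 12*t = t*(t - 6)*(t - 2)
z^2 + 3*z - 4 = (z - 1)*(z + 4)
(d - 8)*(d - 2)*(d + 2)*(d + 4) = d^4 - 4*d^3 - 36*d^2 + 16*d + 128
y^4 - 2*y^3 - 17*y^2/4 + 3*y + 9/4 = (y - 3)*(y - 1)*(y + 1/2)*(y + 3/2)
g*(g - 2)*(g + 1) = g^3 - g^2 - 2*g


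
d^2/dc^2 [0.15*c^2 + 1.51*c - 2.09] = 0.300000000000000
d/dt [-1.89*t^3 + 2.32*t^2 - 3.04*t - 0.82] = -5.67*t^2 + 4.64*t - 3.04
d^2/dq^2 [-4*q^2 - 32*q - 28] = -8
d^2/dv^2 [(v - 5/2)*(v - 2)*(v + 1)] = 6*v - 7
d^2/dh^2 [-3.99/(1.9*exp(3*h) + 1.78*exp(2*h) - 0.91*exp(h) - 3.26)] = (-3.99*(5.7*exp(2*h) + 3.56*exp(h) - 0.91)*(11.4*exp(2*h) + 7.12*exp(h) - 1.82)*exp(h) + (68.229*exp(2*h) + 28.4088*exp(h) - 3.6309)*(1.9*exp(3*h) + 1.78*exp(2*h) - 0.91*exp(h) - 3.26))*exp(h)/(1.9*exp(3*h) + 1.78*exp(2*h) - 0.91*exp(h) - 3.26)^3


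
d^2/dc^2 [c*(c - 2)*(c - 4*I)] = 6*c - 4 - 8*I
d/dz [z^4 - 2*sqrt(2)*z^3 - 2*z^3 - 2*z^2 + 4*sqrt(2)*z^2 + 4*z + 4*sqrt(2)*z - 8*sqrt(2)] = 4*z^3 - 6*sqrt(2)*z^2 - 6*z^2 - 4*z + 8*sqrt(2)*z + 4 + 4*sqrt(2)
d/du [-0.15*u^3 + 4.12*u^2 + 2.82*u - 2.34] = -0.45*u^2 + 8.24*u + 2.82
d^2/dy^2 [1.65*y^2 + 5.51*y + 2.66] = 3.30000000000000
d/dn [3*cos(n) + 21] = -3*sin(n)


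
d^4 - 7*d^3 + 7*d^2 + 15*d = d*(d - 5)*(d - 3)*(d + 1)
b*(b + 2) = b^2 + 2*b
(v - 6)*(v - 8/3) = v^2 - 26*v/3 + 16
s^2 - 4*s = s*(s - 4)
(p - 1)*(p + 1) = p^2 - 1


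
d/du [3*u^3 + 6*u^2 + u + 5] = 9*u^2 + 12*u + 1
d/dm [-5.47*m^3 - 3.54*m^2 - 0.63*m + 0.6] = -16.41*m^2 - 7.08*m - 0.63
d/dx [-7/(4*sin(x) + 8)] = 7*cos(x)/(4*(sin(x) + 2)^2)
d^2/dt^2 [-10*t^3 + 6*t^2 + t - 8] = 12 - 60*t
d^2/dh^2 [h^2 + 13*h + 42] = 2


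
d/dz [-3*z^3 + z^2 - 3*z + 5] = -9*z^2 + 2*z - 3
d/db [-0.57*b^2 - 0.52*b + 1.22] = -1.14*b - 0.52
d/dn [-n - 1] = -1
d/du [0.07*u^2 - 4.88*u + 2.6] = 0.14*u - 4.88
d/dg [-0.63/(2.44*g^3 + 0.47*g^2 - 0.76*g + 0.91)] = (4.6116*g^2 + 0.5922*g - 0.4788)/(2.44*g^3 + 0.47*g^2 - 0.76*g + 0.91)^2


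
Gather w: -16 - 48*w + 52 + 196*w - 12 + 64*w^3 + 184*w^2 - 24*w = 64*w^3 + 184*w^2 + 124*w + 24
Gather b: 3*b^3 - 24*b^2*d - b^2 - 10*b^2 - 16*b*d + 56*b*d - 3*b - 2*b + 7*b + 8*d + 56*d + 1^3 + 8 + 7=3*b^3 + b^2*(-24*d - 11) + b*(40*d + 2) + 64*d + 16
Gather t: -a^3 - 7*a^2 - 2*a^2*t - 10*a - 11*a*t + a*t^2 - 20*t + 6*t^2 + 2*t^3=-a^3 - 7*a^2 - 10*a + 2*t^3 + t^2*(a + 6) + t*(-2*a^2 - 11*a - 20)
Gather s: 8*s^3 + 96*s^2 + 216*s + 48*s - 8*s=8*s^3 + 96*s^2 + 256*s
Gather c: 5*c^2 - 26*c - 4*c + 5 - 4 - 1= 5*c^2 - 30*c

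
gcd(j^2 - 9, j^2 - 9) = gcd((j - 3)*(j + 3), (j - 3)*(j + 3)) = j^2 - 9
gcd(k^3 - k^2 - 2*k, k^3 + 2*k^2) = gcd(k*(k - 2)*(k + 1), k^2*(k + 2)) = k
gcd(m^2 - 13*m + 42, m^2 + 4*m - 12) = 1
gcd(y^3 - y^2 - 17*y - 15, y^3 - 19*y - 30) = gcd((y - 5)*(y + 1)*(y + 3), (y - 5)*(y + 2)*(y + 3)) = y^2 - 2*y - 15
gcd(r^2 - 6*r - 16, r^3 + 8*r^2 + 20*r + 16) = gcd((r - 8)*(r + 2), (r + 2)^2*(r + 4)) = r + 2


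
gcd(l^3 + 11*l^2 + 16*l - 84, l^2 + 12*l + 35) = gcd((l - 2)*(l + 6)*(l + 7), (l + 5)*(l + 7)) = l + 7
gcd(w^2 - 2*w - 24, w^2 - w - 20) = w + 4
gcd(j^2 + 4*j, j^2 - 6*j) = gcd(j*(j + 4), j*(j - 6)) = j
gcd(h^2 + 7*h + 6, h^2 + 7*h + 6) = h^2 + 7*h + 6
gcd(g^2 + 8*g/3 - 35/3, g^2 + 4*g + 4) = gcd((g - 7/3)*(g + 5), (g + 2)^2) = 1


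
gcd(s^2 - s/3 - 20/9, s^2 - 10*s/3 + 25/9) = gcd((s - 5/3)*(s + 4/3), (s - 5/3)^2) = s - 5/3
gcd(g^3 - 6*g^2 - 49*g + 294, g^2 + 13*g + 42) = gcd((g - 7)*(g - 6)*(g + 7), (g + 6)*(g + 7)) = g + 7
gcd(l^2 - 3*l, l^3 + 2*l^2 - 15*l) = l^2 - 3*l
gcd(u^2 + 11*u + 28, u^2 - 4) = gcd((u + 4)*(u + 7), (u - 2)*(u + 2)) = 1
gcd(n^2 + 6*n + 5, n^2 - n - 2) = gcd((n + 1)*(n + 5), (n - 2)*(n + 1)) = n + 1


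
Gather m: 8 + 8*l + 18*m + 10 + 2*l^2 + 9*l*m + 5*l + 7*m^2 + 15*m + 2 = 2*l^2 + 13*l + 7*m^2 + m*(9*l + 33) + 20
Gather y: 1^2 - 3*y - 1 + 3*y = 0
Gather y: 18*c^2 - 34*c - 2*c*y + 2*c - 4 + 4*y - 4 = 18*c^2 - 32*c + y*(4 - 2*c) - 8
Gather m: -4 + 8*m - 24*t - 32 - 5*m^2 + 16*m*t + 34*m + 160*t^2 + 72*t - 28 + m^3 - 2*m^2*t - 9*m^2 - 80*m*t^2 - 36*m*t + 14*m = m^3 + m^2*(-2*t - 14) + m*(-80*t^2 - 20*t + 56) + 160*t^2 + 48*t - 64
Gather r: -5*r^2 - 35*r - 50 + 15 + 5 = -5*r^2 - 35*r - 30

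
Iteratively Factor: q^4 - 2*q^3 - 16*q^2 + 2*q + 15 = (q - 5)*(q^3 + 3*q^2 - q - 3) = (q - 5)*(q - 1)*(q^2 + 4*q + 3) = (q - 5)*(q - 1)*(q + 3)*(q + 1)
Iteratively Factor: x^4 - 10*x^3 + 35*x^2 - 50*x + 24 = (x - 4)*(x^3 - 6*x^2 + 11*x - 6) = (x - 4)*(x - 3)*(x^2 - 3*x + 2) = (x - 4)*(x - 3)*(x - 2)*(x - 1)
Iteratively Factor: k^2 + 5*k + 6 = (k + 3)*(k + 2)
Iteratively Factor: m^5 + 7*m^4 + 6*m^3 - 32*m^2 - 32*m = (m + 1)*(m^4 + 6*m^3 - 32*m) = (m + 1)*(m + 4)*(m^3 + 2*m^2 - 8*m) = (m - 2)*(m + 1)*(m + 4)*(m^2 + 4*m) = m*(m - 2)*(m + 1)*(m + 4)*(m + 4)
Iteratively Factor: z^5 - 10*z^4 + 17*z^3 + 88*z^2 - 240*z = (z)*(z^4 - 10*z^3 + 17*z^2 + 88*z - 240) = z*(z - 5)*(z^3 - 5*z^2 - 8*z + 48) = z*(z - 5)*(z - 4)*(z^2 - z - 12) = z*(z - 5)*(z - 4)^2*(z + 3)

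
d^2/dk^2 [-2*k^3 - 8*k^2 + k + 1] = -12*k - 16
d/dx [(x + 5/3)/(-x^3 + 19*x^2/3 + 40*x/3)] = 2*(x - 4)/(x^2*(x^2 - 16*x + 64))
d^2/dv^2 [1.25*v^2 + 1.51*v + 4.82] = 2.50000000000000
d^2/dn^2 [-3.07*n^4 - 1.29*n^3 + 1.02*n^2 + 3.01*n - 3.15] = -36.84*n^2 - 7.74*n + 2.04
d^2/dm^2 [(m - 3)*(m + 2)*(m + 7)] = 6*m + 12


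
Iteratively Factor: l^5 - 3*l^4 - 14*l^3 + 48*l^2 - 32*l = (l - 1)*(l^4 - 2*l^3 - 16*l^2 + 32*l) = (l - 1)*(l + 4)*(l^3 - 6*l^2 + 8*l) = (l - 4)*(l - 1)*(l + 4)*(l^2 - 2*l) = (l - 4)*(l - 2)*(l - 1)*(l + 4)*(l)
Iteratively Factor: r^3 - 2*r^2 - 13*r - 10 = (r - 5)*(r^2 + 3*r + 2) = (r - 5)*(r + 2)*(r + 1)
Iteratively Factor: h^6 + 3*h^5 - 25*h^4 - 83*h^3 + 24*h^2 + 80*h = (h)*(h^5 + 3*h^4 - 25*h^3 - 83*h^2 + 24*h + 80) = h*(h - 5)*(h^4 + 8*h^3 + 15*h^2 - 8*h - 16) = h*(h - 5)*(h + 4)*(h^3 + 4*h^2 - h - 4) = h*(h - 5)*(h + 4)^2*(h^2 - 1) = h*(h - 5)*(h + 1)*(h + 4)^2*(h - 1)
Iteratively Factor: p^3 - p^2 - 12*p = (p)*(p^2 - p - 12) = p*(p - 4)*(p + 3)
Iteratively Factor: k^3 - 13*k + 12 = (k + 4)*(k^2 - 4*k + 3) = (k - 1)*(k + 4)*(k - 3)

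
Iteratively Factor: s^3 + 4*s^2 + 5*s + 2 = (s + 2)*(s^2 + 2*s + 1) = (s + 1)*(s + 2)*(s + 1)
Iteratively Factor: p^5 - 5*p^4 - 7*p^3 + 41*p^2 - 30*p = (p - 1)*(p^4 - 4*p^3 - 11*p^2 + 30*p) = (p - 1)*(p + 3)*(p^3 - 7*p^2 + 10*p) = (p - 2)*(p - 1)*(p + 3)*(p^2 - 5*p) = (p - 5)*(p - 2)*(p - 1)*(p + 3)*(p)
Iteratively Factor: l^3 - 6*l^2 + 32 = (l - 4)*(l^2 - 2*l - 8) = (l - 4)*(l + 2)*(l - 4)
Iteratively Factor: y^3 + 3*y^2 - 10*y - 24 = (y - 3)*(y^2 + 6*y + 8) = (y - 3)*(y + 2)*(y + 4)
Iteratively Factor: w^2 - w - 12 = (w - 4)*(w + 3)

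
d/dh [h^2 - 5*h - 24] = 2*h - 5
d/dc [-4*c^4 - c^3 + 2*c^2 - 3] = c*(-16*c^2 - 3*c + 4)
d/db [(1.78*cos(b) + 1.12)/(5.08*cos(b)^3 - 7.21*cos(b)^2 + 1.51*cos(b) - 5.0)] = (18.0848*cos(b)^3 + 4.235*cos(b)^2 - 16.1504*cos(b) + 10.5912)*sin(b)/(25.8064*cos(b)^6 - 73.2536*cos(b)^5 + 67.3257*cos(b)^4 - 72.5742*cos(b)^3 + 74.3801*cos(b)^2 - 15.1*cos(b) + 25.0)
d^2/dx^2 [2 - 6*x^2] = -12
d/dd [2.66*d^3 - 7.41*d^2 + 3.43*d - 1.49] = 7.98*d^2 - 14.82*d + 3.43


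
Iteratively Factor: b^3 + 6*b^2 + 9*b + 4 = (b + 1)*(b^2 + 5*b + 4) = (b + 1)^2*(b + 4)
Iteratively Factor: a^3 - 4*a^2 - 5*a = (a + 1)*(a^2 - 5*a) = (a - 5)*(a + 1)*(a)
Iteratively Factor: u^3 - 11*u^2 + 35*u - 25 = (u - 5)*(u^2 - 6*u + 5) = (u - 5)^2*(u - 1)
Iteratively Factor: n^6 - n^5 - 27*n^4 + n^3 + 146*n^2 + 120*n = (n - 3)*(n^5 + 2*n^4 - 21*n^3 - 62*n^2 - 40*n) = (n - 3)*(n + 4)*(n^4 - 2*n^3 - 13*n^2 - 10*n) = (n - 5)*(n - 3)*(n + 4)*(n^3 + 3*n^2 + 2*n) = (n - 5)*(n - 3)*(n + 1)*(n + 4)*(n^2 + 2*n) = n*(n - 5)*(n - 3)*(n + 1)*(n + 4)*(n + 2)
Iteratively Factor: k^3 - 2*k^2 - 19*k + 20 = (k + 4)*(k^2 - 6*k + 5) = (k - 5)*(k + 4)*(k - 1)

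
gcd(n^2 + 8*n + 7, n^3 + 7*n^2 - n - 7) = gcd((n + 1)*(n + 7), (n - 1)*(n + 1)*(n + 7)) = n^2 + 8*n + 7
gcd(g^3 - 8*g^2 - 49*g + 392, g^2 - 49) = g^2 - 49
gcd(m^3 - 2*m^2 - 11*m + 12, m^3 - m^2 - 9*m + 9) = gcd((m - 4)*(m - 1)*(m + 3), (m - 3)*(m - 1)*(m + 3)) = m^2 + 2*m - 3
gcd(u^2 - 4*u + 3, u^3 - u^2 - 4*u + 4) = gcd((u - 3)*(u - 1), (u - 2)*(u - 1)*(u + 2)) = u - 1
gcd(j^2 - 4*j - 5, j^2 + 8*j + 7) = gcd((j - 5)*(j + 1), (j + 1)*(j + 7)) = j + 1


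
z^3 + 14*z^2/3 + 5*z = z*(z + 5/3)*(z + 3)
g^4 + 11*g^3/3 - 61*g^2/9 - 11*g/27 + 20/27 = (g - 4/3)*(g - 1/3)*(g + 1/3)*(g + 5)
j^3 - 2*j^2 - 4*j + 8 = (j - 2)^2*(j + 2)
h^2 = h^2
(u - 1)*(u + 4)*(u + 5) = u^3 + 8*u^2 + 11*u - 20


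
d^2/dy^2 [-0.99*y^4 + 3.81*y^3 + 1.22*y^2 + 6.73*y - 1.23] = -11.88*y^2 + 22.86*y + 2.44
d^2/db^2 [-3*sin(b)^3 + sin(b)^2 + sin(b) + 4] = 27*sin(b)^3 - 4*sin(b)^2 - 19*sin(b) + 2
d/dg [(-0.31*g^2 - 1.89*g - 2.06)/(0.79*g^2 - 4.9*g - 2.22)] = (3.0121*g^2 + 4.6312*g - 5.8982)/(0.6241*g^4 - 7.742*g^3 + 20.5024*g^2 + 21.756*g + 4.9284)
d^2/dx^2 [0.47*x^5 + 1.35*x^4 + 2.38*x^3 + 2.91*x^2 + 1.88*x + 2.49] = 9.4*x^3 + 16.2*x^2 + 14.28*x + 5.82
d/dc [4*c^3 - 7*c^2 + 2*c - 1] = 12*c^2 - 14*c + 2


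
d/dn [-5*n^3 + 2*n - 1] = 2 - 15*n^2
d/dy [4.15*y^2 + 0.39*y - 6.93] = 8.3*y + 0.39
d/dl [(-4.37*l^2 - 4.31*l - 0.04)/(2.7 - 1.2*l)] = (5.244*l^2 - 23.598*l - 11.685)/(1.44*l^2 - 6.48*l + 7.29)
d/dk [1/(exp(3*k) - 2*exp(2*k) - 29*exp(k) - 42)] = (-3*exp(2*k) + 4*exp(k) + 29)*exp(k)/(-exp(3*k) + 2*exp(2*k) + 29*exp(k) + 42)^2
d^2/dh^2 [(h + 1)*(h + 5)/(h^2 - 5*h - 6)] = 22/(h^3 - 18*h^2 + 108*h - 216)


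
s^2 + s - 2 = (s - 1)*(s + 2)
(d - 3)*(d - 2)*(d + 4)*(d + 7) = d^4 + 6*d^3 - 21*d^2 - 74*d + 168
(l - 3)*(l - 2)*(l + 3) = l^3 - 2*l^2 - 9*l + 18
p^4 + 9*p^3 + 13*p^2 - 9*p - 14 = (p - 1)*(p + 1)*(p + 2)*(p + 7)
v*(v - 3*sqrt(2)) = v^2 - 3*sqrt(2)*v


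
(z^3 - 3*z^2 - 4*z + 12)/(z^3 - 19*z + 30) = (z + 2)/(z + 5)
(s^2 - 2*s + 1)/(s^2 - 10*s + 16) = (s^2 - 2*s + 1)/(s^2 - 10*s + 16)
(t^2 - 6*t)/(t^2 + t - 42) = t/(t + 7)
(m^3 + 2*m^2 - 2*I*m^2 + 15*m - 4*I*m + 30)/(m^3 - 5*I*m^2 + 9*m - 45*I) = (m + 2)/(m - 3*I)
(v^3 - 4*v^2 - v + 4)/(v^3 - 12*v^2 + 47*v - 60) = (v^2 - 1)/(v^2 - 8*v + 15)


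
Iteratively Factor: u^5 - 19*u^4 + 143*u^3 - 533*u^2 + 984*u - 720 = (u - 3)*(u^4 - 16*u^3 + 95*u^2 - 248*u + 240) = (u - 5)*(u - 3)*(u^3 - 11*u^2 + 40*u - 48) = (u - 5)*(u - 3)^2*(u^2 - 8*u + 16) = (u - 5)*(u - 4)*(u - 3)^2*(u - 4)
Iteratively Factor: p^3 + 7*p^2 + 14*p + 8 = (p + 4)*(p^2 + 3*p + 2) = (p + 2)*(p + 4)*(p + 1)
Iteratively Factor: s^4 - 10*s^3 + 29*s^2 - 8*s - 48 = (s + 1)*(s^3 - 11*s^2 + 40*s - 48) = (s - 4)*(s + 1)*(s^2 - 7*s + 12) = (s - 4)^2*(s + 1)*(s - 3)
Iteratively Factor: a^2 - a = (a - 1)*(a)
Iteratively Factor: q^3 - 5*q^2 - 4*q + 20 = (q + 2)*(q^2 - 7*q + 10) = (q - 2)*(q + 2)*(q - 5)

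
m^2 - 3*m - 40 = (m - 8)*(m + 5)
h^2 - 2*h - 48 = (h - 8)*(h + 6)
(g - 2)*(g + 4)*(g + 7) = g^3 + 9*g^2 + 6*g - 56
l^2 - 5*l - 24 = (l - 8)*(l + 3)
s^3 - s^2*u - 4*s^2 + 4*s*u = s*(s - 4)*(s - u)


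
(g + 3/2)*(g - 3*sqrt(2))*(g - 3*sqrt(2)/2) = g^3 - 9*sqrt(2)*g^2/2 + 3*g^2/2 - 27*sqrt(2)*g/4 + 9*g + 27/2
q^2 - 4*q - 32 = (q - 8)*(q + 4)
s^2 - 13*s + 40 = (s - 8)*(s - 5)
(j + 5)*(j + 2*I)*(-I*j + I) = -I*j^3 + 2*j^2 - 4*I*j^2 + 8*j + 5*I*j - 10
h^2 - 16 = (h - 4)*(h + 4)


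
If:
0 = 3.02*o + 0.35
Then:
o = -0.12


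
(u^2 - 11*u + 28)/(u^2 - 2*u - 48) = (-u^2 + 11*u - 28)/(-u^2 + 2*u + 48)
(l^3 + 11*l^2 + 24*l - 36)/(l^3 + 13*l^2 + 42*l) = (l^2 + 5*l - 6)/(l*(l + 7))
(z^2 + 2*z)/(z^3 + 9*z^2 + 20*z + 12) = z/(z^2 + 7*z + 6)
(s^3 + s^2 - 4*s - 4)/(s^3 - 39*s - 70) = (s^2 - s - 2)/(s^2 - 2*s - 35)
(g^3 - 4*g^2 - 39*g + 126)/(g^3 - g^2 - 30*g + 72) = (g - 7)/(g - 4)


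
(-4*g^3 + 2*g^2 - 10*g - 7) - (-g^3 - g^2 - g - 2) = -3*g^3 + 3*g^2 - 9*g - 5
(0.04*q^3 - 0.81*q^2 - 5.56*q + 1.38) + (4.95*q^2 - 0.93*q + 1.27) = 0.04*q^3 + 4.14*q^2 - 6.49*q + 2.65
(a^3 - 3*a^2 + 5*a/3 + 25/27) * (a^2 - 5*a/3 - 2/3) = a^5 - 14*a^4/3 + 6*a^3 + 4*a^2/27 - 215*a/81 - 50/81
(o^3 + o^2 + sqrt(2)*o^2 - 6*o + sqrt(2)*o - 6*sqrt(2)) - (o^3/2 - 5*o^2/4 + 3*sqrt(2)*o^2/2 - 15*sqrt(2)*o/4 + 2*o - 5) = o^3/2 - sqrt(2)*o^2/2 + 9*o^2/4 - 8*o + 19*sqrt(2)*o/4 - 6*sqrt(2) + 5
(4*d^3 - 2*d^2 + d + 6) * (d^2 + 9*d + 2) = 4*d^5 + 34*d^4 - 9*d^3 + 11*d^2 + 56*d + 12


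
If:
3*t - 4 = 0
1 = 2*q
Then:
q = 1/2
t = 4/3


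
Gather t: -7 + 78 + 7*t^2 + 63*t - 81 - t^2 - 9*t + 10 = 6*t^2 + 54*t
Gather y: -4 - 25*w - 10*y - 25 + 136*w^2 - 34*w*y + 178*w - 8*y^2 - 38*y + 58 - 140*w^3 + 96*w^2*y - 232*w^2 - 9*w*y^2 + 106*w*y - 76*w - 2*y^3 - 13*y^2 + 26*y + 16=-140*w^3 - 96*w^2 + 77*w - 2*y^3 + y^2*(-9*w - 21) + y*(96*w^2 + 72*w - 22) + 45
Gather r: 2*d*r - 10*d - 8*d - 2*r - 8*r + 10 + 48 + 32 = -18*d + r*(2*d - 10) + 90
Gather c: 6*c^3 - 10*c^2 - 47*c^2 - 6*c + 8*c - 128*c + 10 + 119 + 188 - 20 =6*c^3 - 57*c^2 - 126*c + 297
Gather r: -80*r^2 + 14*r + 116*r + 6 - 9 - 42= -80*r^2 + 130*r - 45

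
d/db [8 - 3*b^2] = -6*b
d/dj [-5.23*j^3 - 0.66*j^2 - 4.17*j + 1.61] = -15.69*j^2 - 1.32*j - 4.17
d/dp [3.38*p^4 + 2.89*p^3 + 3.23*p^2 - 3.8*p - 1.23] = 13.52*p^3 + 8.67*p^2 + 6.46*p - 3.8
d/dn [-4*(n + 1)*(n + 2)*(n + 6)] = -12*n^2 - 72*n - 80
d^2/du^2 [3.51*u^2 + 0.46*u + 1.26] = 7.02000000000000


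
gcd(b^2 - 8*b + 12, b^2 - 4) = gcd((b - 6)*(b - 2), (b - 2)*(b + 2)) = b - 2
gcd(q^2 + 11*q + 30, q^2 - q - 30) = q + 5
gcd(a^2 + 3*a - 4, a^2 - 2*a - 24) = a + 4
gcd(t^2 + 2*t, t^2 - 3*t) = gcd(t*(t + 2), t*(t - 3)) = t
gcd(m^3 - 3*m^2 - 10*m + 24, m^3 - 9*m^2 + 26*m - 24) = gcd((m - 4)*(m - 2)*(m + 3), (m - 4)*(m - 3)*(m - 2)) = m^2 - 6*m + 8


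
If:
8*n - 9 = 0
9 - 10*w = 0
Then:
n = 9/8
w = 9/10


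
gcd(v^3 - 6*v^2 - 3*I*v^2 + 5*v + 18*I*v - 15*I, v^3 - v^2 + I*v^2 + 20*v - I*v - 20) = v - 1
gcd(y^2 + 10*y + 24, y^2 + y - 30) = y + 6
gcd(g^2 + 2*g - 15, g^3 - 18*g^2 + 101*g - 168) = g - 3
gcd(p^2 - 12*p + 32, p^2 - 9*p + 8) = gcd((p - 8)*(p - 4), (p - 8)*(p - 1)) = p - 8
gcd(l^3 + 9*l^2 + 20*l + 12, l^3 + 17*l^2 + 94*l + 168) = l + 6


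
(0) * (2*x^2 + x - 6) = 0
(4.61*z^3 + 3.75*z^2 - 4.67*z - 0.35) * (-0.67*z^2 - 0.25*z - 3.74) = -3.0887*z^5 - 3.665*z^4 - 15.05*z^3 - 12.623*z^2 + 17.5533*z + 1.309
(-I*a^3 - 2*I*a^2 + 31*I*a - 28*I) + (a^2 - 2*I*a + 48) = -I*a^3 + a^2 - 2*I*a^2 + 29*I*a + 48 - 28*I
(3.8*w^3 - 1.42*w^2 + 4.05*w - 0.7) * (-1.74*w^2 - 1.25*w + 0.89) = -6.612*w^5 - 2.2792*w^4 - 1.89*w^3 - 5.1083*w^2 + 4.4795*w - 0.623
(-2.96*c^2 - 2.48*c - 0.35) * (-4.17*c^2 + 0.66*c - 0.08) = 12.3432*c^4 + 8.388*c^3 + 0.0594999999999999*c^2 - 0.0326*c + 0.028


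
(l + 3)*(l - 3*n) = l^2 - 3*l*n + 3*l - 9*n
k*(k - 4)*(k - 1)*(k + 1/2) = k^4 - 9*k^3/2 + 3*k^2/2 + 2*k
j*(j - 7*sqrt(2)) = j^2 - 7*sqrt(2)*j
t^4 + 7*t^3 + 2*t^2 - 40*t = t*(t - 2)*(t + 4)*(t + 5)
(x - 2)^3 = x^3 - 6*x^2 + 12*x - 8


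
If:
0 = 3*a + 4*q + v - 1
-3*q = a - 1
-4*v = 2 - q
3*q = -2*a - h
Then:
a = 1/19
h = -20/19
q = 6/19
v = -8/19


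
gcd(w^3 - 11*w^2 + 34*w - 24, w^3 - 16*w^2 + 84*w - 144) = w^2 - 10*w + 24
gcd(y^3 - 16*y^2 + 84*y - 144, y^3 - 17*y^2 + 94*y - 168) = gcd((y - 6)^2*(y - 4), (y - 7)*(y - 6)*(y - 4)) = y^2 - 10*y + 24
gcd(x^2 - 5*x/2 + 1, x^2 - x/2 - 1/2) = 1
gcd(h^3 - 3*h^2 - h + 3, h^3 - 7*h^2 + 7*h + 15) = h^2 - 2*h - 3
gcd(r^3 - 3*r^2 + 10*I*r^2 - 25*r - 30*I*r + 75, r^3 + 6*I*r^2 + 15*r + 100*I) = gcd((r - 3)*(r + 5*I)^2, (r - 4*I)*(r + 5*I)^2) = r^2 + 10*I*r - 25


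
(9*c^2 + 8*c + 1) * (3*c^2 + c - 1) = 27*c^4 + 33*c^3 + 2*c^2 - 7*c - 1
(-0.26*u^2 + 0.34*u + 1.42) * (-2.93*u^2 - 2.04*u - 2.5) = 0.7618*u^4 - 0.4658*u^3 - 4.2042*u^2 - 3.7468*u - 3.55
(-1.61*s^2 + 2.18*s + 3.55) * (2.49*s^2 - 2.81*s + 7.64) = -4.0089*s^4 + 9.9523*s^3 - 9.5867*s^2 + 6.6797*s + 27.122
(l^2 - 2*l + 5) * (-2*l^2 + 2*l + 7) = -2*l^4 + 6*l^3 - 7*l^2 - 4*l + 35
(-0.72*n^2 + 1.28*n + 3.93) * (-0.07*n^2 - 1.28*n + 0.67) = 0.0504*n^4 + 0.832*n^3 - 2.3959*n^2 - 4.1728*n + 2.6331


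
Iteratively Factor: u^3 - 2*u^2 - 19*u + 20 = (u - 5)*(u^2 + 3*u - 4) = (u - 5)*(u - 1)*(u + 4)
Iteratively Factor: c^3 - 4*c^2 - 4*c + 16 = (c - 4)*(c^2 - 4) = (c - 4)*(c - 2)*(c + 2)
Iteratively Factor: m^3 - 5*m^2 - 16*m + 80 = (m - 4)*(m^2 - m - 20) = (m - 5)*(m - 4)*(m + 4)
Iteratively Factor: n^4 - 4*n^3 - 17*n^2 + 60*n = (n)*(n^3 - 4*n^2 - 17*n + 60) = n*(n + 4)*(n^2 - 8*n + 15) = n*(n - 5)*(n + 4)*(n - 3)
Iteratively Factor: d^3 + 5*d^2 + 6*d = (d + 3)*(d^2 + 2*d) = d*(d + 3)*(d + 2)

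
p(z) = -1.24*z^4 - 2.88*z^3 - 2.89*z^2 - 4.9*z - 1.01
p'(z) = -4.96*z^3 - 8.64*z^2 - 5.78*z - 4.9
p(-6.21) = -1236.44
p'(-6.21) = 885.64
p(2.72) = -161.55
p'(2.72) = -184.36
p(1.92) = -58.31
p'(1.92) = -82.95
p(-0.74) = 1.83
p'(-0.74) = -3.34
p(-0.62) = 1.42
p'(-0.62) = -3.46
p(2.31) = -98.56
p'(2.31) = -125.49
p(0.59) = -5.65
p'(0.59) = -12.34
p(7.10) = -4363.32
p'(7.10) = -2256.72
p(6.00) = -2363.57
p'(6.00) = -1421.98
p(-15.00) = -53632.76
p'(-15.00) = 14877.80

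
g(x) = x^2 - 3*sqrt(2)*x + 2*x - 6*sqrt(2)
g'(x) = 2*x - 3*sqrt(2) + 2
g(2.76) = -7.06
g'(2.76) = 3.28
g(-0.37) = -7.52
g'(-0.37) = -2.98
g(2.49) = -7.87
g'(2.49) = 2.74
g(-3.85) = 14.97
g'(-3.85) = -9.94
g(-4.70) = 24.15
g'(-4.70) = -11.64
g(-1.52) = -2.77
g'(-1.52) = -5.28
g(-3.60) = 12.55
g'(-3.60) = -9.44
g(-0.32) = -7.67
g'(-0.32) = -2.88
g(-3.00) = 7.24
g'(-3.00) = -8.24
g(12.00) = 108.60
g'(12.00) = 21.76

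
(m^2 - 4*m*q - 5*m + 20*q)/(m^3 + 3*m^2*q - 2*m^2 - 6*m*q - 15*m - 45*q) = (m - 4*q)/(m^2 + 3*m*q + 3*m + 9*q)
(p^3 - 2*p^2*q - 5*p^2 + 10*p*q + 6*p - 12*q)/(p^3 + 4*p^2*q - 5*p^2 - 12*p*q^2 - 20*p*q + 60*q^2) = (p^2 - 5*p + 6)/(p^2 + 6*p*q - 5*p - 30*q)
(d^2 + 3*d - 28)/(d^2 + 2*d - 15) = (d^2 + 3*d - 28)/(d^2 + 2*d - 15)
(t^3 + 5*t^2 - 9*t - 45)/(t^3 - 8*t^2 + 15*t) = (t^2 + 8*t + 15)/(t*(t - 5))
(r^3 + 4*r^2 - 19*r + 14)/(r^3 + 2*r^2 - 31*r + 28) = (r - 2)/(r - 4)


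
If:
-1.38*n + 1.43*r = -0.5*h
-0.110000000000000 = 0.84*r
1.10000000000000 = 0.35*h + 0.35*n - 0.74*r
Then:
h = 2.20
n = 0.66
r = -0.13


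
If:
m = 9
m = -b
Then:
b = -9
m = 9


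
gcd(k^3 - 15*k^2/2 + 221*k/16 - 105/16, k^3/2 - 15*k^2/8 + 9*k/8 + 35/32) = k - 7/4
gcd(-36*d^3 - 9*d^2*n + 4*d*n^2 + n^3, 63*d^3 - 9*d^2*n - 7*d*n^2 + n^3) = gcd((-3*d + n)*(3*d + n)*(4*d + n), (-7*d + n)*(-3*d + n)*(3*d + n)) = 9*d^2 - n^2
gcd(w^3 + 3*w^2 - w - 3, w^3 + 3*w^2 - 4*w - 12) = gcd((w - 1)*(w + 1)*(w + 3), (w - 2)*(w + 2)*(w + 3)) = w + 3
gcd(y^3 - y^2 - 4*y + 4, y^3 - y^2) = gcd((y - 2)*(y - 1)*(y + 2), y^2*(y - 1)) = y - 1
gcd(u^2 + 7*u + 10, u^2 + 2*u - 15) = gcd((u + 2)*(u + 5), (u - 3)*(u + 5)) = u + 5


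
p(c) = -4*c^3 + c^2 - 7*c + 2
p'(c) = -12*c^2 + 2*c - 7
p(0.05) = 1.65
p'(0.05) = -6.93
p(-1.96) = 49.68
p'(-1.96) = -57.02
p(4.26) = -318.91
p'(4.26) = -216.25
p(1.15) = -10.81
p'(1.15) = -20.57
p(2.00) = -40.00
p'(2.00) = -51.00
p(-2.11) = 58.80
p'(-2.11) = -64.65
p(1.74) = -28.22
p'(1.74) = -39.85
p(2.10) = -45.33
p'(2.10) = -55.72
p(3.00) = -118.00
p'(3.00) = -109.00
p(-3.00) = 140.00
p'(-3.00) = -121.00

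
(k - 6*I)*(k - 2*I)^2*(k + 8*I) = k^4 - 2*I*k^3 + 52*k^2 - 200*I*k - 192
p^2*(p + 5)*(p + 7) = p^4 + 12*p^3 + 35*p^2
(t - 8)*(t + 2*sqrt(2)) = t^2 - 8*t + 2*sqrt(2)*t - 16*sqrt(2)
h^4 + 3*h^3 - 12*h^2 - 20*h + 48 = (h - 2)^2*(h + 3)*(h + 4)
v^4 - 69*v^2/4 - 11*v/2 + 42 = (v - 4)*(v - 3/2)*(v + 2)*(v + 7/2)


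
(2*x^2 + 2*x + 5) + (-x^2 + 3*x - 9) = x^2 + 5*x - 4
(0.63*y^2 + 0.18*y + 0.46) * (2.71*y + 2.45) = 1.7073*y^3 + 2.0313*y^2 + 1.6876*y + 1.127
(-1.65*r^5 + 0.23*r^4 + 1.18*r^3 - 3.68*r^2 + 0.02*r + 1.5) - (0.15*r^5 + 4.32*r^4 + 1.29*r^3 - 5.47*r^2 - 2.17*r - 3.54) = -1.8*r^5 - 4.09*r^4 - 0.11*r^3 + 1.79*r^2 + 2.19*r + 5.04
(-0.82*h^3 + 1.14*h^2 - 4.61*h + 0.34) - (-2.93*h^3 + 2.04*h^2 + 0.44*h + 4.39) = 2.11*h^3 - 0.9*h^2 - 5.05*h - 4.05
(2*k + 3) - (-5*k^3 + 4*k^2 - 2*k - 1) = 5*k^3 - 4*k^2 + 4*k + 4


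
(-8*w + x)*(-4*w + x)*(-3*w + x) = -96*w^3 + 68*w^2*x - 15*w*x^2 + x^3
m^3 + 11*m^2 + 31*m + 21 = (m + 1)*(m + 3)*(m + 7)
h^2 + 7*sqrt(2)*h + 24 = (h + 3*sqrt(2))*(h + 4*sqrt(2))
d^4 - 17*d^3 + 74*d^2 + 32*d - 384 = (d - 8)^2*(d - 3)*(d + 2)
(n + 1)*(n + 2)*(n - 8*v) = n^3 - 8*n^2*v + 3*n^2 - 24*n*v + 2*n - 16*v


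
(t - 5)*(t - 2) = t^2 - 7*t + 10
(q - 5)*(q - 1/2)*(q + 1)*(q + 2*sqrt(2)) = q^4 - 9*q^3/2 + 2*sqrt(2)*q^3 - 9*sqrt(2)*q^2 - 3*q^2 - 6*sqrt(2)*q + 5*q/2 + 5*sqrt(2)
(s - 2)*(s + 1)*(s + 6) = s^3 + 5*s^2 - 8*s - 12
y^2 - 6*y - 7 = (y - 7)*(y + 1)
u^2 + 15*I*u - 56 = (u + 7*I)*(u + 8*I)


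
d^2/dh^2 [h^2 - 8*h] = 2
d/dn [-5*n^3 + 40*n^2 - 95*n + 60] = -15*n^2 + 80*n - 95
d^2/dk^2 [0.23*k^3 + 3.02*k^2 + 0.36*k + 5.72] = 1.38*k + 6.04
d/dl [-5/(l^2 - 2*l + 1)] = 10*(l - 1)/(l^2 - 2*l + 1)^2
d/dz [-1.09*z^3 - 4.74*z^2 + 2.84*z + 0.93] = -3.27*z^2 - 9.48*z + 2.84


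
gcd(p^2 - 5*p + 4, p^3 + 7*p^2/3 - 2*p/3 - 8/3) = p - 1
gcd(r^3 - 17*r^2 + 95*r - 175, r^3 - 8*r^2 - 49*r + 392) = r - 7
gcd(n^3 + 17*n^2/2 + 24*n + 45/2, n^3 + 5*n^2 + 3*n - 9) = n^2 + 6*n + 9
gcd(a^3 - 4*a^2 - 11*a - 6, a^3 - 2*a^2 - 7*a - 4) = a^2 + 2*a + 1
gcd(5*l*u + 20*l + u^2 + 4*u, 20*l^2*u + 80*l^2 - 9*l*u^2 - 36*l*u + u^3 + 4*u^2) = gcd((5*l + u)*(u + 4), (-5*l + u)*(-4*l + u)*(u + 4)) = u + 4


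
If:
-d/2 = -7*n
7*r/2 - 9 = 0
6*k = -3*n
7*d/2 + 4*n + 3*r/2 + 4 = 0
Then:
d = -110/53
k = 55/742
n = -55/371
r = 18/7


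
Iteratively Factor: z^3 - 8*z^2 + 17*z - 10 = (z - 1)*(z^2 - 7*z + 10) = (z - 2)*(z - 1)*(z - 5)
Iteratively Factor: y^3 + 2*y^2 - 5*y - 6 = (y - 2)*(y^2 + 4*y + 3) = (y - 2)*(y + 3)*(y + 1)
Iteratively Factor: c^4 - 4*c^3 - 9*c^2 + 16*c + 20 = (c + 2)*(c^3 - 6*c^2 + 3*c + 10) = (c + 1)*(c + 2)*(c^2 - 7*c + 10) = (c - 5)*(c + 1)*(c + 2)*(c - 2)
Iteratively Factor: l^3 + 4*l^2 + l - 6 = (l + 3)*(l^2 + l - 2) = (l - 1)*(l + 3)*(l + 2)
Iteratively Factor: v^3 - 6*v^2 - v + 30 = (v + 2)*(v^2 - 8*v + 15) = (v - 3)*(v + 2)*(v - 5)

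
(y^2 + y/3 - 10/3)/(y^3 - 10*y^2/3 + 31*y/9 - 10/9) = 3*(y + 2)/(3*y^2 - 5*y + 2)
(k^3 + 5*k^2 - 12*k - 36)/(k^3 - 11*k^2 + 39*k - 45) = (k^2 + 8*k + 12)/(k^2 - 8*k + 15)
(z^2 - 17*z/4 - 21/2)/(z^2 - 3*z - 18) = (z + 7/4)/(z + 3)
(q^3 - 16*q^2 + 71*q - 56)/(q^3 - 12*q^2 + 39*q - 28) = (q - 8)/(q - 4)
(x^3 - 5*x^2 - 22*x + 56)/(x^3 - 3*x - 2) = (x^2 - 3*x - 28)/(x^2 + 2*x + 1)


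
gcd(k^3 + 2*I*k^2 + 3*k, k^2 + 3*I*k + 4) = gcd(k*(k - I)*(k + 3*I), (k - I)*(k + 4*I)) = k - I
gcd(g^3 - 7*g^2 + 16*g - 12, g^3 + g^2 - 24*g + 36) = g^2 - 5*g + 6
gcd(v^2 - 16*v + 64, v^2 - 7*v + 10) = 1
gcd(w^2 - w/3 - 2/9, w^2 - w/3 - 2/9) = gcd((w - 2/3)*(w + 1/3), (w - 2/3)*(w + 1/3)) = w^2 - w/3 - 2/9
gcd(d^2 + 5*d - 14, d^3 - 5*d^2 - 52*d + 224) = d + 7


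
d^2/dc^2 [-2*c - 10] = 0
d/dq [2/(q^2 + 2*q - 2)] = 4*(-q - 1)/(q^2 + 2*q - 2)^2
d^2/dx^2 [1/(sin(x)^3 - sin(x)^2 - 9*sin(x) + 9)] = (-9*sin(x)^5 + 2*sin(x)^4 + 28*sin(x)^3 + 66*sin(x)^2 - 99*sin(x) - 180)/((sin(x) - 3)^3*(sin(x) - 1)^2*(sin(x) + 3)^3)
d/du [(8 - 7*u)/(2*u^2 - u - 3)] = (-14*u^2 + 7*u + (4*u - 1)*(7*u - 8) + 21)/(-2*u^2 + u + 3)^2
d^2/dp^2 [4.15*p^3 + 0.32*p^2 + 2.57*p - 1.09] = 24.9*p + 0.64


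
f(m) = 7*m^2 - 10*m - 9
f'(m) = 14*m - 10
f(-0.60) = -0.48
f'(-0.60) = -18.40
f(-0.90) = 5.67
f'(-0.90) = -22.60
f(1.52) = -8.03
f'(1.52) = 11.28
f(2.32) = 5.48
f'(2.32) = 22.48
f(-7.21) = 426.99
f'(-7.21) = -110.94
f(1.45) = -8.78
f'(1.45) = 10.30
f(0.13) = -10.18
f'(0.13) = -8.18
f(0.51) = -12.28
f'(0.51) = -2.86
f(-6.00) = 303.00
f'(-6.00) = -94.00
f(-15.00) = 1716.00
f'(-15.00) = -220.00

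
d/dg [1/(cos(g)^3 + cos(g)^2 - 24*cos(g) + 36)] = (3*cos(g)^2 + 2*cos(g) - 24)*sin(g)/(cos(g)^3 + cos(g)^2 - 24*cos(g) + 36)^2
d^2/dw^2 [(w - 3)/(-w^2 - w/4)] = 8*(-16*w^3 + 144*w^2 + 36*w + 3)/(w^3*(64*w^3 + 48*w^2 + 12*w + 1))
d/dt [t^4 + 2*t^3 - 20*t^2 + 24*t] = 4*t^3 + 6*t^2 - 40*t + 24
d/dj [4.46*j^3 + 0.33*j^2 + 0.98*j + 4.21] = 13.38*j^2 + 0.66*j + 0.98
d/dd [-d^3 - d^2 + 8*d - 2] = -3*d^2 - 2*d + 8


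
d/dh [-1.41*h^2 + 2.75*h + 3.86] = 2.75 - 2.82*h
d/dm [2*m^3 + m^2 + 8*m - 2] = 6*m^2 + 2*m + 8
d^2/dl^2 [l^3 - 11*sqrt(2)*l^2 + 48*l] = 6*l - 22*sqrt(2)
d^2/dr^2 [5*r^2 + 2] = 10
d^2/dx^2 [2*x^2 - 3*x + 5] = 4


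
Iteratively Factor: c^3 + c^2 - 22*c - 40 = (c + 2)*(c^2 - c - 20) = (c + 2)*(c + 4)*(c - 5)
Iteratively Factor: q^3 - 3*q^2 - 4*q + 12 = (q - 2)*(q^2 - q - 6) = (q - 2)*(q + 2)*(q - 3)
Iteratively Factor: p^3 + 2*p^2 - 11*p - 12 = (p - 3)*(p^2 + 5*p + 4) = (p - 3)*(p + 4)*(p + 1)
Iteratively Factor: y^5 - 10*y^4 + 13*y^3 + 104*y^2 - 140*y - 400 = (y + 2)*(y^4 - 12*y^3 + 37*y^2 + 30*y - 200) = (y - 5)*(y + 2)*(y^3 - 7*y^2 + 2*y + 40) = (y - 5)*(y - 4)*(y + 2)*(y^2 - 3*y - 10) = (y - 5)*(y - 4)*(y + 2)^2*(y - 5)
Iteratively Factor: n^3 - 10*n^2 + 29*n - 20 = (n - 4)*(n^2 - 6*n + 5) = (n - 4)*(n - 1)*(n - 5)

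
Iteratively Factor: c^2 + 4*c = (c + 4)*(c)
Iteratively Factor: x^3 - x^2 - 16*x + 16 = (x - 1)*(x^2 - 16) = (x - 1)*(x + 4)*(x - 4)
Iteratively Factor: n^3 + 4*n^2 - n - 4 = (n + 4)*(n^2 - 1) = (n + 1)*(n + 4)*(n - 1)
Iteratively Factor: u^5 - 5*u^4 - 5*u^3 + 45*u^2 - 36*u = (u - 1)*(u^4 - 4*u^3 - 9*u^2 + 36*u) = u*(u - 1)*(u^3 - 4*u^2 - 9*u + 36) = u*(u - 3)*(u - 1)*(u^2 - u - 12) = u*(u - 3)*(u - 1)*(u + 3)*(u - 4)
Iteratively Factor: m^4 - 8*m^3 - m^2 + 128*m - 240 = (m - 5)*(m^3 - 3*m^2 - 16*m + 48) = (m - 5)*(m - 4)*(m^2 + m - 12) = (m - 5)*(m - 4)*(m + 4)*(m - 3)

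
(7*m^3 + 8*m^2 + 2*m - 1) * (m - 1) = 7*m^4 + m^3 - 6*m^2 - 3*m + 1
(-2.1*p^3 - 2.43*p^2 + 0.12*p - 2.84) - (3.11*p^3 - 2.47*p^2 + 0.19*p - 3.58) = -5.21*p^3 + 0.04*p^2 - 0.07*p + 0.74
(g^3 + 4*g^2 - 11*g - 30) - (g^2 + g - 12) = g^3 + 3*g^2 - 12*g - 18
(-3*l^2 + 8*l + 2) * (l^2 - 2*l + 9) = -3*l^4 + 14*l^3 - 41*l^2 + 68*l + 18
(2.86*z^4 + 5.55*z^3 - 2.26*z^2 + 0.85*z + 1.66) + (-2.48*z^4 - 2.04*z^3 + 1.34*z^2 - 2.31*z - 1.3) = 0.38*z^4 + 3.51*z^3 - 0.92*z^2 - 1.46*z + 0.36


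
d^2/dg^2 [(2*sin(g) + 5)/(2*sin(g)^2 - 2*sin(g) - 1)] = 2*(4*sin(g)^5 + 44*sin(g)^4 - 26*sin(g)^3 - 32*sin(g)^2 + 44*sin(g) - 26)/(2*sin(g) + cos(2*g))^3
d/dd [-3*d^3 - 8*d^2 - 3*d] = -9*d^2 - 16*d - 3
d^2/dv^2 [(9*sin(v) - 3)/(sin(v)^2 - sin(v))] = 3*(-3*sin(v) - 2 + 1/sin(v) - 4/sin(v)^2 + 2/sin(v)^3)/(sin(v) - 1)^2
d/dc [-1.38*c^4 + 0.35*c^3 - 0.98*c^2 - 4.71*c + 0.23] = -5.52*c^3 + 1.05*c^2 - 1.96*c - 4.71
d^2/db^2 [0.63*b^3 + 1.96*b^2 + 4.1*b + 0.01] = 3.78*b + 3.92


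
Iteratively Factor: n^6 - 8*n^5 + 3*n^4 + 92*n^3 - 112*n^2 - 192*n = (n - 4)*(n^5 - 4*n^4 - 13*n^3 + 40*n^2 + 48*n) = n*(n - 4)*(n^4 - 4*n^3 - 13*n^2 + 40*n + 48) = n*(n - 4)*(n + 1)*(n^3 - 5*n^2 - 8*n + 48) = n*(n - 4)^2*(n + 1)*(n^2 - n - 12) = n*(n - 4)^3*(n + 1)*(n + 3)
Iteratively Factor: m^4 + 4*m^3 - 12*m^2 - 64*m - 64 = (m - 4)*(m^3 + 8*m^2 + 20*m + 16) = (m - 4)*(m + 2)*(m^2 + 6*m + 8) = (m - 4)*(m + 2)*(m + 4)*(m + 2)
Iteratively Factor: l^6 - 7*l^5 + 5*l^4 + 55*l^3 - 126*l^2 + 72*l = (l - 1)*(l^5 - 6*l^4 - l^3 + 54*l^2 - 72*l) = (l - 2)*(l - 1)*(l^4 - 4*l^3 - 9*l^2 + 36*l) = (l - 4)*(l - 2)*(l - 1)*(l^3 - 9*l) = l*(l - 4)*(l - 2)*(l - 1)*(l^2 - 9) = l*(l - 4)*(l - 3)*(l - 2)*(l - 1)*(l + 3)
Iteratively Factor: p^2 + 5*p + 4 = (p + 1)*(p + 4)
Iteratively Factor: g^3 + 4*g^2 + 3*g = (g + 3)*(g^2 + g) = g*(g + 3)*(g + 1)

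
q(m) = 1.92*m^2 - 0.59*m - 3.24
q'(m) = 3.84*m - 0.59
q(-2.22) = 7.53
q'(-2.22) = -9.11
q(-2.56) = 10.85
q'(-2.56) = -10.42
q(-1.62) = 2.75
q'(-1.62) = -6.81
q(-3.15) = 17.67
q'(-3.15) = -12.69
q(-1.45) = 1.65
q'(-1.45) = -6.16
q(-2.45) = 9.73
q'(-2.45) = -10.00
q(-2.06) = 6.12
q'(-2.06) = -8.50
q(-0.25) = -2.97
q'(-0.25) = -1.55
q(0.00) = -3.24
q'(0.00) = -0.59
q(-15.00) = 437.61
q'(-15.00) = -58.19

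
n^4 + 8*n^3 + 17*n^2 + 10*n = n*(n + 1)*(n + 2)*(n + 5)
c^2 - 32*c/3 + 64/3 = (c - 8)*(c - 8/3)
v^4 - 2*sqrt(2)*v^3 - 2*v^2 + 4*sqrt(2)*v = v*(v - 2*sqrt(2))*(v - sqrt(2))*(v + sqrt(2))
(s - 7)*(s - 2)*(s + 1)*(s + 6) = s^4 - 2*s^3 - 43*s^2 + 44*s + 84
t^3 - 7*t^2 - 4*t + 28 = (t - 7)*(t - 2)*(t + 2)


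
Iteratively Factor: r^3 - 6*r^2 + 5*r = (r)*(r^2 - 6*r + 5) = r*(r - 1)*(r - 5)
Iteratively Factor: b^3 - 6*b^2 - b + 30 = (b - 5)*(b^2 - b - 6) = (b - 5)*(b - 3)*(b + 2)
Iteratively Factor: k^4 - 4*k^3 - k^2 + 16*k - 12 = (k - 2)*(k^3 - 2*k^2 - 5*k + 6) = (k - 2)*(k + 2)*(k^2 - 4*k + 3) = (k - 3)*(k - 2)*(k + 2)*(k - 1)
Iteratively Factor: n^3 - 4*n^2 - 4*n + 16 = (n - 2)*(n^2 - 2*n - 8) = (n - 4)*(n - 2)*(n + 2)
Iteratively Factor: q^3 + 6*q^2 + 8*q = (q + 4)*(q^2 + 2*q) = q*(q + 4)*(q + 2)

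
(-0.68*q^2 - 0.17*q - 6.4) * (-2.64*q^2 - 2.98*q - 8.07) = 1.7952*q^4 + 2.4752*q^3 + 22.8902*q^2 + 20.4439*q + 51.648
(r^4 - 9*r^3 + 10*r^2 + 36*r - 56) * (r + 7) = r^5 - 2*r^4 - 53*r^3 + 106*r^2 + 196*r - 392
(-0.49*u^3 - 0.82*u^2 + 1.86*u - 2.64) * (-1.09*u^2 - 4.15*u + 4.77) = 0.5341*u^5 + 2.9273*u^4 - 0.9617*u^3 - 8.7528*u^2 + 19.8282*u - 12.5928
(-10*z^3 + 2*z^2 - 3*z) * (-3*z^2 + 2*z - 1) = 30*z^5 - 26*z^4 + 23*z^3 - 8*z^2 + 3*z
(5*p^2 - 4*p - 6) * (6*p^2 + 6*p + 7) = 30*p^4 + 6*p^3 - 25*p^2 - 64*p - 42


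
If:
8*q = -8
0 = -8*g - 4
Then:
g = -1/2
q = -1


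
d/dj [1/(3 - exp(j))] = exp(j)/(exp(j) - 3)^2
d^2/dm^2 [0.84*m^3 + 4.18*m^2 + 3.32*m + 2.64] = 5.04*m + 8.36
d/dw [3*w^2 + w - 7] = 6*w + 1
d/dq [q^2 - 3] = 2*q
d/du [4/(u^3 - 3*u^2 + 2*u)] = 4*(-3*u^2 + 6*u - 2)/(u^2*(u^2 - 3*u + 2)^2)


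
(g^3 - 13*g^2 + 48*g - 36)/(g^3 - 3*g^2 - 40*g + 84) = (g^3 - 13*g^2 + 48*g - 36)/(g^3 - 3*g^2 - 40*g + 84)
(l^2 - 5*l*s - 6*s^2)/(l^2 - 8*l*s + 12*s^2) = (-l - s)/(-l + 2*s)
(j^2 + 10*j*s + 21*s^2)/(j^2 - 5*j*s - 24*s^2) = (-j - 7*s)/(-j + 8*s)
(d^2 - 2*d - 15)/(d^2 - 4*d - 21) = (d - 5)/(d - 7)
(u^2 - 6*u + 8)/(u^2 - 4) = (u - 4)/(u + 2)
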